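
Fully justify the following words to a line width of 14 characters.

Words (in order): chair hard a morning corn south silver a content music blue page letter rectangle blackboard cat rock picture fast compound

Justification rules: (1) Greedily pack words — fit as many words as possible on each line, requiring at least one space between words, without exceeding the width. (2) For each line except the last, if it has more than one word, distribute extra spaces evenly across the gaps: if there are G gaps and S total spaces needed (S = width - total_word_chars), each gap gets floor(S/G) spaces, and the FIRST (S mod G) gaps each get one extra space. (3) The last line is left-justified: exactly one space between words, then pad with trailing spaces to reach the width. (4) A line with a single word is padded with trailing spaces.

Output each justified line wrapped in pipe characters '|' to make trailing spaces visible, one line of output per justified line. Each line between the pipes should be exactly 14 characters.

Answer: |chair  hard  a|
|morning   corn|
|south silver a|
|content  music|
|blue      page|
|letter        |
|rectangle     |
|blackboard cat|
|rock   picture|
|fast compound |

Derivation:
Line 1: ['chair', 'hard', 'a'] (min_width=12, slack=2)
Line 2: ['morning', 'corn'] (min_width=12, slack=2)
Line 3: ['south', 'silver', 'a'] (min_width=14, slack=0)
Line 4: ['content', 'music'] (min_width=13, slack=1)
Line 5: ['blue', 'page'] (min_width=9, slack=5)
Line 6: ['letter'] (min_width=6, slack=8)
Line 7: ['rectangle'] (min_width=9, slack=5)
Line 8: ['blackboard', 'cat'] (min_width=14, slack=0)
Line 9: ['rock', 'picture'] (min_width=12, slack=2)
Line 10: ['fast', 'compound'] (min_width=13, slack=1)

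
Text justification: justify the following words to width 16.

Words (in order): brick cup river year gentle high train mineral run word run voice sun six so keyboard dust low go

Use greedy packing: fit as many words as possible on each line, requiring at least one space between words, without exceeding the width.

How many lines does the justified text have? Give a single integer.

Line 1: ['brick', 'cup', 'river'] (min_width=15, slack=1)
Line 2: ['year', 'gentle', 'high'] (min_width=16, slack=0)
Line 3: ['train', 'mineral'] (min_width=13, slack=3)
Line 4: ['run', 'word', 'run'] (min_width=12, slack=4)
Line 5: ['voice', 'sun', 'six', 'so'] (min_width=16, slack=0)
Line 6: ['keyboard', 'dust'] (min_width=13, slack=3)
Line 7: ['low', 'go'] (min_width=6, slack=10)
Total lines: 7

Answer: 7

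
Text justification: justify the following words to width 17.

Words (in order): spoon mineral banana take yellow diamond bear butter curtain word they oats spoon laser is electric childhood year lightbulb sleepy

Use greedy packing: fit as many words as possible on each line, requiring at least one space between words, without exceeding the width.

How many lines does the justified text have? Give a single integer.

Answer: 9

Derivation:
Line 1: ['spoon', 'mineral'] (min_width=13, slack=4)
Line 2: ['banana', 'take'] (min_width=11, slack=6)
Line 3: ['yellow', 'diamond'] (min_width=14, slack=3)
Line 4: ['bear', 'butter'] (min_width=11, slack=6)
Line 5: ['curtain', 'word', 'they'] (min_width=17, slack=0)
Line 6: ['oats', 'spoon', 'laser'] (min_width=16, slack=1)
Line 7: ['is', 'electric'] (min_width=11, slack=6)
Line 8: ['childhood', 'year'] (min_width=14, slack=3)
Line 9: ['lightbulb', 'sleepy'] (min_width=16, slack=1)
Total lines: 9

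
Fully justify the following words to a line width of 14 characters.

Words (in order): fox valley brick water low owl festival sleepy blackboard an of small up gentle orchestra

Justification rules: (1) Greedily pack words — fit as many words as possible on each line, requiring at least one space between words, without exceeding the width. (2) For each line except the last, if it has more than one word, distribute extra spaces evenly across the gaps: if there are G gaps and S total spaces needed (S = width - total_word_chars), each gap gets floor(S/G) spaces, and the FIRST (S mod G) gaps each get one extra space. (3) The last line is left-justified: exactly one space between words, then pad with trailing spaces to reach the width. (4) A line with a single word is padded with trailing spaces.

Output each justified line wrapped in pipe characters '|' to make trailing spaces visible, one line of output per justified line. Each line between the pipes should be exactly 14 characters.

Line 1: ['fox', 'valley'] (min_width=10, slack=4)
Line 2: ['brick', 'water'] (min_width=11, slack=3)
Line 3: ['low', 'owl'] (min_width=7, slack=7)
Line 4: ['festival'] (min_width=8, slack=6)
Line 5: ['sleepy'] (min_width=6, slack=8)
Line 6: ['blackboard', 'an'] (min_width=13, slack=1)
Line 7: ['of', 'small', 'up'] (min_width=11, slack=3)
Line 8: ['gentle'] (min_width=6, slack=8)
Line 9: ['orchestra'] (min_width=9, slack=5)

Answer: |fox     valley|
|brick    water|
|low        owl|
|festival      |
|sleepy        |
|blackboard  an|
|of   small  up|
|gentle        |
|orchestra     |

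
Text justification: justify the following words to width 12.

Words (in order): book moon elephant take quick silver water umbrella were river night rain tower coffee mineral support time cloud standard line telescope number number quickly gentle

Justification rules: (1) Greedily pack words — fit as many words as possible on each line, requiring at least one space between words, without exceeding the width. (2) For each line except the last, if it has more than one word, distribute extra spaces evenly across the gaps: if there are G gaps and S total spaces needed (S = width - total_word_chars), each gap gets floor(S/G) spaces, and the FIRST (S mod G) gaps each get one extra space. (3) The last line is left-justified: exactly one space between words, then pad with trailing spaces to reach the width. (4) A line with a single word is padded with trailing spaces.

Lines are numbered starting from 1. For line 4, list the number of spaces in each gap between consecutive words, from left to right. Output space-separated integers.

Answer: 1

Derivation:
Line 1: ['book', 'moon'] (min_width=9, slack=3)
Line 2: ['elephant'] (min_width=8, slack=4)
Line 3: ['take', 'quick'] (min_width=10, slack=2)
Line 4: ['silver', 'water'] (min_width=12, slack=0)
Line 5: ['umbrella'] (min_width=8, slack=4)
Line 6: ['were', 'river'] (min_width=10, slack=2)
Line 7: ['night', 'rain'] (min_width=10, slack=2)
Line 8: ['tower', 'coffee'] (min_width=12, slack=0)
Line 9: ['mineral'] (min_width=7, slack=5)
Line 10: ['support', 'time'] (min_width=12, slack=0)
Line 11: ['cloud'] (min_width=5, slack=7)
Line 12: ['standard'] (min_width=8, slack=4)
Line 13: ['line'] (min_width=4, slack=8)
Line 14: ['telescope'] (min_width=9, slack=3)
Line 15: ['number'] (min_width=6, slack=6)
Line 16: ['number'] (min_width=6, slack=6)
Line 17: ['quickly'] (min_width=7, slack=5)
Line 18: ['gentle'] (min_width=6, slack=6)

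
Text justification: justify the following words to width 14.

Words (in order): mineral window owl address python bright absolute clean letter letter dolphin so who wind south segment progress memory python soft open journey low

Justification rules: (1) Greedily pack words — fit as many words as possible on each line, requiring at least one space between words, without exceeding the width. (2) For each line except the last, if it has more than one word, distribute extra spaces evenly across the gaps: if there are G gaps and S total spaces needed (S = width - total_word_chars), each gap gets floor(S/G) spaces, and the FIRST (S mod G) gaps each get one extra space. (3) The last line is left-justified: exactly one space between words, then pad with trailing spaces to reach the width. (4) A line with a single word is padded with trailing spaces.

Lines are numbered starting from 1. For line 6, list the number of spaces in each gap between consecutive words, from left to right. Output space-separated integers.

Answer: 1 1

Derivation:
Line 1: ['mineral', 'window'] (min_width=14, slack=0)
Line 2: ['owl', 'address'] (min_width=11, slack=3)
Line 3: ['python', 'bright'] (min_width=13, slack=1)
Line 4: ['absolute', 'clean'] (min_width=14, slack=0)
Line 5: ['letter', 'letter'] (min_width=13, slack=1)
Line 6: ['dolphin', 'so', 'who'] (min_width=14, slack=0)
Line 7: ['wind', 'south'] (min_width=10, slack=4)
Line 8: ['segment'] (min_width=7, slack=7)
Line 9: ['progress'] (min_width=8, slack=6)
Line 10: ['memory', 'python'] (min_width=13, slack=1)
Line 11: ['soft', 'open'] (min_width=9, slack=5)
Line 12: ['journey', 'low'] (min_width=11, slack=3)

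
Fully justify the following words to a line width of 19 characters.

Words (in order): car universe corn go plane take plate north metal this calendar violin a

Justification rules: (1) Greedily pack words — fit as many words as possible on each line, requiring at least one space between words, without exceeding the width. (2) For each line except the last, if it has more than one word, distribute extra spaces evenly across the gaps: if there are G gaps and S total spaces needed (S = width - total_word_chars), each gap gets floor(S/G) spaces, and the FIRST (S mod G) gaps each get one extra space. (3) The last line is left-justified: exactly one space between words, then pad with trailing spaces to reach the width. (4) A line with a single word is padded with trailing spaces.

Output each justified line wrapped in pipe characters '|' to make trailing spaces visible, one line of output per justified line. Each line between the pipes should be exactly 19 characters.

Line 1: ['car', 'universe', 'corn'] (min_width=17, slack=2)
Line 2: ['go', 'plane', 'take', 'plate'] (min_width=19, slack=0)
Line 3: ['north', 'metal', 'this'] (min_width=16, slack=3)
Line 4: ['calendar', 'violin', 'a'] (min_width=17, slack=2)

Answer: |car  universe  corn|
|go plane take plate|
|north   metal  this|
|calendar violin a  |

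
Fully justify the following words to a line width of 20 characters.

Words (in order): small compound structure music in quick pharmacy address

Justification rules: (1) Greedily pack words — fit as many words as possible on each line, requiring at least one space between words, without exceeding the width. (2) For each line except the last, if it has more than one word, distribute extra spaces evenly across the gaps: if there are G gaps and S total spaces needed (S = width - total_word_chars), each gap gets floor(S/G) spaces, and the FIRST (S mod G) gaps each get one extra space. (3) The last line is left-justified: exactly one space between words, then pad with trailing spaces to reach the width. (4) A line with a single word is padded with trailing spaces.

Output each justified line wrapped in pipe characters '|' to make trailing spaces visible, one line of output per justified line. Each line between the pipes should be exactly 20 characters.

Answer: |small       compound|
|structure  music  in|
|quick       pharmacy|
|address             |

Derivation:
Line 1: ['small', 'compound'] (min_width=14, slack=6)
Line 2: ['structure', 'music', 'in'] (min_width=18, slack=2)
Line 3: ['quick', 'pharmacy'] (min_width=14, slack=6)
Line 4: ['address'] (min_width=7, slack=13)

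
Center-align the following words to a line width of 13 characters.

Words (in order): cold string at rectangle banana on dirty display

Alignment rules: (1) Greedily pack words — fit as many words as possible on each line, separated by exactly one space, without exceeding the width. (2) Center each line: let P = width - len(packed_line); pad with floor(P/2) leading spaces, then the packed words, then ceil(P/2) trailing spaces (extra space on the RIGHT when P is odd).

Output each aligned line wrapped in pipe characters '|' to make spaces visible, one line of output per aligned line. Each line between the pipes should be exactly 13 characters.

Line 1: ['cold', 'string'] (min_width=11, slack=2)
Line 2: ['at', 'rectangle'] (min_width=12, slack=1)
Line 3: ['banana', 'on'] (min_width=9, slack=4)
Line 4: ['dirty', 'display'] (min_width=13, slack=0)

Answer: | cold string |
|at rectangle |
|  banana on  |
|dirty display|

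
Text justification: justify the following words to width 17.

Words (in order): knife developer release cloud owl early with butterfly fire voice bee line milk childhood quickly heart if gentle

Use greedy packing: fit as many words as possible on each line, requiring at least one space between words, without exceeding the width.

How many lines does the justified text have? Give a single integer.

Answer: 8

Derivation:
Line 1: ['knife', 'developer'] (min_width=15, slack=2)
Line 2: ['release', 'cloud', 'owl'] (min_width=17, slack=0)
Line 3: ['early', 'with'] (min_width=10, slack=7)
Line 4: ['butterfly', 'fire'] (min_width=14, slack=3)
Line 5: ['voice', 'bee', 'line'] (min_width=14, slack=3)
Line 6: ['milk', 'childhood'] (min_width=14, slack=3)
Line 7: ['quickly', 'heart', 'if'] (min_width=16, slack=1)
Line 8: ['gentle'] (min_width=6, slack=11)
Total lines: 8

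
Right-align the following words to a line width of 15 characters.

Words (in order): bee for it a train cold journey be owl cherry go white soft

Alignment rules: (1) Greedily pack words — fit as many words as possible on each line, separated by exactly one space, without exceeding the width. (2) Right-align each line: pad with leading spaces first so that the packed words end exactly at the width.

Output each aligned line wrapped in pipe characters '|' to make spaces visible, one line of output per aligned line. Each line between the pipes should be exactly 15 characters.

Answer: |   bee for it a|
|     train cold|
| journey be owl|
|cherry go white|
|           soft|

Derivation:
Line 1: ['bee', 'for', 'it', 'a'] (min_width=12, slack=3)
Line 2: ['train', 'cold'] (min_width=10, slack=5)
Line 3: ['journey', 'be', 'owl'] (min_width=14, slack=1)
Line 4: ['cherry', 'go', 'white'] (min_width=15, slack=0)
Line 5: ['soft'] (min_width=4, slack=11)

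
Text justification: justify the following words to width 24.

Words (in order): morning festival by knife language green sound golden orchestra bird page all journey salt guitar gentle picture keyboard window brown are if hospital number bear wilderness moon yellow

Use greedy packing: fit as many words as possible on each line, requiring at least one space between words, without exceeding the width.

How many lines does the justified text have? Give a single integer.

Line 1: ['morning', 'festival', 'by'] (min_width=19, slack=5)
Line 2: ['knife', 'language', 'green'] (min_width=20, slack=4)
Line 3: ['sound', 'golden', 'orchestra'] (min_width=22, slack=2)
Line 4: ['bird', 'page', 'all', 'journey'] (min_width=21, slack=3)
Line 5: ['salt', 'guitar', 'gentle'] (min_width=18, slack=6)
Line 6: ['picture', 'keyboard', 'window'] (min_width=23, slack=1)
Line 7: ['brown', 'are', 'if', 'hospital'] (min_width=21, slack=3)
Line 8: ['number', 'bear', 'wilderness'] (min_width=22, slack=2)
Line 9: ['moon', 'yellow'] (min_width=11, slack=13)
Total lines: 9

Answer: 9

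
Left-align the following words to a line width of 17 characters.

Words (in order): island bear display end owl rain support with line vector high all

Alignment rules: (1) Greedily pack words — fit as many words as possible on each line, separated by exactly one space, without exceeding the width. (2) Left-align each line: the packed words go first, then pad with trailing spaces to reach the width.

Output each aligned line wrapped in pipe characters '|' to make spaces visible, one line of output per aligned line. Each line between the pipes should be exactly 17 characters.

Line 1: ['island', 'bear'] (min_width=11, slack=6)
Line 2: ['display', 'end', 'owl'] (min_width=15, slack=2)
Line 3: ['rain', 'support', 'with'] (min_width=17, slack=0)
Line 4: ['line', 'vector', 'high'] (min_width=16, slack=1)
Line 5: ['all'] (min_width=3, slack=14)

Answer: |island bear      |
|display end owl  |
|rain support with|
|line vector high |
|all              |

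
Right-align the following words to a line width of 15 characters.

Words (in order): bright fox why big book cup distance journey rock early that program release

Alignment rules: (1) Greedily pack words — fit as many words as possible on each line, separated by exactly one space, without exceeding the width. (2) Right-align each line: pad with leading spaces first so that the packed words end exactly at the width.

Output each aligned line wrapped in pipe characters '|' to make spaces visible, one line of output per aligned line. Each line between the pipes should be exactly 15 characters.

Line 1: ['bright', 'fox', 'why'] (min_width=14, slack=1)
Line 2: ['big', 'book', 'cup'] (min_width=12, slack=3)
Line 3: ['distance'] (min_width=8, slack=7)
Line 4: ['journey', 'rock'] (min_width=12, slack=3)
Line 5: ['early', 'that'] (min_width=10, slack=5)
Line 6: ['program', 'release'] (min_width=15, slack=0)

Answer: | bright fox why|
|   big book cup|
|       distance|
|   journey rock|
|     early that|
|program release|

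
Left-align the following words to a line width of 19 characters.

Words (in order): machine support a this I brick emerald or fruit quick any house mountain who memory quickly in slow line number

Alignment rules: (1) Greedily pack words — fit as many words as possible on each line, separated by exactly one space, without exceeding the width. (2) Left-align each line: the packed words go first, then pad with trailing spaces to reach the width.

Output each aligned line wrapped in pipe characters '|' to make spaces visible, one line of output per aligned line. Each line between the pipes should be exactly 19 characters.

Line 1: ['machine', 'support', 'a'] (min_width=17, slack=2)
Line 2: ['this', 'I', 'brick'] (min_width=12, slack=7)
Line 3: ['emerald', 'or', 'fruit'] (min_width=16, slack=3)
Line 4: ['quick', 'any', 'house'] (min_width=15, slack=4)
Line 5: ['mountain', 'who', 'memory'] (min_width=19, slack=0)
Line 6: ['quickly', 'in', 'slow'] (min_width=15, slack=4)
Line 7: ['line', 'number'] (min_width=11, slack=8)

Answer: |machine support a  |
|this I brick       |
|emerald or fruit   |
|quick any house    |
|mountain who memory|
|quickly in slow    |
|line number        |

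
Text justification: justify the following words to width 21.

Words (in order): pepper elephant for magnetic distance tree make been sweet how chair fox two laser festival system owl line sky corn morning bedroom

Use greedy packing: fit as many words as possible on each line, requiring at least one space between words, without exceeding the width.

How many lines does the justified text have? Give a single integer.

Answer: 7

Derivation:
Line 1: ['pepper', 'elephant', 'for'] (min_width=19, slack=2)
Line 2: ['magnetic', 'distance'] (min_width=17, slack=4)
Line 3: ['tree', 'make', 'been', 'sweet'] (min_width=20, slack=1)
Line 4: ['how', 'chair', 'fox', 'two'] (min_width=17, slack=4)
Line 5: ['laser', 'festival', 'system'] (min_width=21, slack=0)
Line 6: ['owl', 'line', 'sky', 'corn'] (min_width=17, slack=4)
Line 7: ['morning', 'bedroom'] (min_width=15, slack=6)
Total lines: 7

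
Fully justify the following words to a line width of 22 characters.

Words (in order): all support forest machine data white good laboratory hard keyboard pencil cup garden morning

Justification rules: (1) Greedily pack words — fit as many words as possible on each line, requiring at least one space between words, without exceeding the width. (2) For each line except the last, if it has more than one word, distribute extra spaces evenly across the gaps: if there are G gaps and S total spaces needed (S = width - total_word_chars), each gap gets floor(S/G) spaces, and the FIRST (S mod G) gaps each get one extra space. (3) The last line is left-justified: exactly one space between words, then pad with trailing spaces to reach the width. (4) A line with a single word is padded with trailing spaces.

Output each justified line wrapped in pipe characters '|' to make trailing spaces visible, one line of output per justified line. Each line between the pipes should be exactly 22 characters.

Line 1: ['all', 'support', 'forest'] (min_width=18, slack=4)
Line 2: ['machine', 'data', 'white'] (min_width=18, slack=4)
Line 3: ['good', 'laboratory', 'hard'] (min_width=20, slack=2)
Line 4: ['keyboard', 'pencil', 'cup'] (min_width=19, slack=3)
Line 5: ['garden', 'morning'] (min_width=14, slack=8)

Answer: |all   support   forest|
|machine   data   white|
|good  laboratory  hard|
|keyboard   pencil  cup|
|garden morning        |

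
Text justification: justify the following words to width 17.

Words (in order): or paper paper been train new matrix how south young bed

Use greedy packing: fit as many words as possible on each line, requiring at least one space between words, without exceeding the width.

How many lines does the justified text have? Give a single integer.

Answer: 4

Derivation:
Line 1: ['or', 'paper', 'paper'] (min_width=14, slack=3)
Line 2: ['been', 'train', 'new'] (min_width=14, slack=3)
Line 3: ['matrix', 'how', 'south'] (min_width=16, slack=1)
Line 4: ['young', 'bed'] (min_width=9, slack=8)
Total lines: 4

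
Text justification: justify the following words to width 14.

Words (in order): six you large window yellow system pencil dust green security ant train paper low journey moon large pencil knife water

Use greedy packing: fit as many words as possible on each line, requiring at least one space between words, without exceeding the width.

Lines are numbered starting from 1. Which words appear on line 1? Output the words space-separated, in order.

Line 1: ['six', 'you', 'large'] (min_width=13, slack=1)
Line 2: ['window', 'yellow'] (min_width=13, slack=1)
Line 3: ['system', 'pencil'] (min_width=13, slack=1)
Line 4: ['dust', 'green'] (min_width=10, slack=4)
Line 5: ['security', 'ant'] (min_width=12, slack=2)
Line 6: ['train', 'paper'] (min_width=11, slack=3)
Line 7: ['low', 'journey'] (min_width=11, slack=3)
Line 8: ['moon', 'large'] (min_width=10, slack=4)
Line 9: ['pencil', 'knife'] (min_width=12, slack=2)
Line 10: ['water'] (min_width=5, slack=9)

Answer: six you large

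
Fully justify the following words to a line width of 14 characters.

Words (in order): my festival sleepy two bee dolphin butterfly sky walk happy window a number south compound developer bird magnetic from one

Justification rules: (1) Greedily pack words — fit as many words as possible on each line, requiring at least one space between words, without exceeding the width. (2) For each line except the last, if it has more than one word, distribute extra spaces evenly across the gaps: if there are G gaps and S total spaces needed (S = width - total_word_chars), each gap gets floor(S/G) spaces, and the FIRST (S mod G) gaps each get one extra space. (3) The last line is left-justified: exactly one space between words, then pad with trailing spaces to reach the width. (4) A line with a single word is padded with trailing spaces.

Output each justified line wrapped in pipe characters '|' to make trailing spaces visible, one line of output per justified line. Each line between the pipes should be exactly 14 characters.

Line 1: ['my', 'festival'] (min_width=11, slack=3)
Line 2: ['sleepy', 'two', 'bee'] (min_width=14, slack=0)
Line 3: ['dolphin'] (min_width=7, slack=7)
Line 4: ['butterfly', 'sky'] (min_width=13, slack=1)
Line 5: ['walk', 'happy'] (min_width=10, slack=4)
Line 6: ['window', 'a'] (min_width=8, slack=6)
Line 7: ['number', 'south'] (min_width=12, slack=2)
Line 8: ['compound'] (min_width=8, slack=6)
Line 9: ['developer', 'bird'] (min_width=14, slack=0)
Line 10: ['magnetic', 'from'] (min_width=13, slack=1)
Line 11: ['one'] (min_width=3, slack=11)

Answer: |my    festival|
|sleepy two bee|
|dolphin       |
|butterfly  sky|
|walk     happy|
|window       a|
|number   south|
|compound      |
|developer bird|
|magnetic  from|
|one           |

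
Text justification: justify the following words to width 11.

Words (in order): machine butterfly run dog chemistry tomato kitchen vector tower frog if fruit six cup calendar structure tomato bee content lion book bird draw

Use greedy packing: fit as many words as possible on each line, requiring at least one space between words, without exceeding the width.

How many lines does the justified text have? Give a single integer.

Answer: 16

Derivation:
Line 1: ['machine'] (min_width=7, slack=4)
Line 2: ['butterfly'] (min_width=9, slack=2)
Line 3: ['run', 'dog'] (min_width=7, slack=4)
Line 4: ['chemistry'] (min_width=9, slack=2)
Line 5: ['tomato'] (min_width=6, slack=5)
Line 6: ['kitchen'] (min_width=7, slack=4)
Line 7: ['vector'] (min_width=6, slack=5)
Line 8: ['tower', 'frog'] (min_width=10, slack=1)
Line 9: ['if', 'fruit'] (min_width=8, slack=3)
Line 10: ['six', 'cup'] (min_width=7, slack=4)
Line 11: ['calendar'] (min_width=8, slack=3)
Line 12: ['structure'] (min_width=9, slack=2)
Line 13: ['tomato', 'bee'] (min_width=10, slack=1)
Line 14: ['content'] (min_width=7, slack=4)
Line 15: ['lion', 'book'] (min_width=9, slack=2)
Line 16: ['bird', 'draw'] (min_width=9, slack=2)
Total lines: 16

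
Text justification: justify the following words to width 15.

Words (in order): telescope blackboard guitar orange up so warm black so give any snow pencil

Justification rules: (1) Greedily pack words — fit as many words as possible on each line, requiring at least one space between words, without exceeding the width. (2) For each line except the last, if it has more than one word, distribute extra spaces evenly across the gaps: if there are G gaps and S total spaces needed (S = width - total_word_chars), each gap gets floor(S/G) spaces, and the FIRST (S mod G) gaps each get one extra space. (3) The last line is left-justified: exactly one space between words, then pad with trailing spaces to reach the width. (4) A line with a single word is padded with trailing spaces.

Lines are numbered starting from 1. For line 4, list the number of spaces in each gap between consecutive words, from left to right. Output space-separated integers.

Line 1: ['telescope'] (min_width=9, slack=6)
Line 2: ['blackboard'] (min_width=10, slack=5)
Line 3: ['guitar', 'orange'] (min_width=13, slack=2)
Line 4: ['up', 'so', 'warm'] (min_width=10, slack=5)
Line 5: ['black', 'so', 'give'] (min_width=13, slack=2)
Line 6: ['any', 'snow', 'pencil'] (min_width=15, slack=0)

Answer: 4 3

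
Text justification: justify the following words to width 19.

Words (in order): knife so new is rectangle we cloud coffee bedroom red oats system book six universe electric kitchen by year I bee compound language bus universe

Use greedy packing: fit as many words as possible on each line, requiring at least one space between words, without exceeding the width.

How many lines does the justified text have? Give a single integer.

Answer: 9

Derivation:
Line 1: ['knife', 'so', 'new', 'is'] (min_width=15, slack=4)
Line 2: ['rectangle', 'we', 'cloud'] (min_width=18, slack=1)
Line 3: ['coffee', 'bedroom', 'red'] (min_width=18, slack=1)
Line 4: ['oats', 'system', 'book'] (min_width=16, slack=3)
Line 5: ['six', 'universe'] (min_width=12, slack=7)
Line 6: ['electric', 'kitchen', 'by'] (min_width=19, slack=0)
Line 7: ['year', 'I', 'bee', 'compound'] (min_width=19, slack=0)
Line 8: ['language', 'bus'] (min_width=12, slack=7)
Line 9: ['universe'] (min_width=8, slack=11)
Total lines: 9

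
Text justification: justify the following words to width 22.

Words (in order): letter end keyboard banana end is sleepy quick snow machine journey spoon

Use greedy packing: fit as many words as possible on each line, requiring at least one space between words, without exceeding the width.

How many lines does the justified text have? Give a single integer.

Line 1: ['letter', 'end', 'keyboard'] (min_width=19, slack=3)
Line 2: ['banana', 'end', 'is', 'sleepy'] (min_width=20, slack=2)
Line 3: ['quick', 'snow', 'machine'] (min_width=18, slack=4)
Line 4: ['journey', 'spoon'] (min_width=13, slack=9)
Total lines: 4

Answer: 4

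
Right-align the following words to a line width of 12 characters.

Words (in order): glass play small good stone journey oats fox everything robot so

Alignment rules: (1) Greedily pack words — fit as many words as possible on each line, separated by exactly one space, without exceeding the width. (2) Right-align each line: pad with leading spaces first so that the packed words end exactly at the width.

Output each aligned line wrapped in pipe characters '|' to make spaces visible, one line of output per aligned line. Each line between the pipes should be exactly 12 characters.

Answer: |  glass play|
|  small good|
|       stone|
|journey oats|
|         fox|
|  everything|
|    robot so|

Derivation:
Line 1: ['glass', 'play'] (min_width=10, slack=2)
Line 2: ['small', 'good'] (min_width=10, slack=2)
Line 3: ['stone'] (min_width=5, slack=7)
Line 4: ['journey', 'oats'] (min_width=12, slack=0)
Line 5: ['fox'] (min_width=3, slack=9)
Line 6: ['everything'] (min_width=10, slack=2)
Line 7: ['robot', 'so'] (min_width=8, slack=4)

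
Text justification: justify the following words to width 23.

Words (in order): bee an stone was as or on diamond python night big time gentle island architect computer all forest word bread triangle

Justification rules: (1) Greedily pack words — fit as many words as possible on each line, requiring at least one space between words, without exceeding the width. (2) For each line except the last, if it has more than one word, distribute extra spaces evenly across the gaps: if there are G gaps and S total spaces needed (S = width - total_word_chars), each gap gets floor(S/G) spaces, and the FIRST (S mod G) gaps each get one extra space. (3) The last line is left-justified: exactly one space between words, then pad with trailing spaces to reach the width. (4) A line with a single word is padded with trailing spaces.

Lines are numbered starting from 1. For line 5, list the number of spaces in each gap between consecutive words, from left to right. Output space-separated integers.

Answer: 4 4

Derivation:
Line 1: ['bee', 'an', 'stone', 'was', 'as', 'or'] (min_width=22, slack=1)
Line 2: ['on', 'diamond', 'python', 'night'] (min_width=23, slack=0)
Line 3: ['big', 'time', 'gentle', 'island'] (min_width=22, slack=1)
Line 4: ['architect', 'computer', 'all'] (min_width=22, slack=1)
Line 5: ['forest', 'word', 'bread'] (min_width=17, slack=6)
Line 6: ['triangle'] (min_width=8, slack=15)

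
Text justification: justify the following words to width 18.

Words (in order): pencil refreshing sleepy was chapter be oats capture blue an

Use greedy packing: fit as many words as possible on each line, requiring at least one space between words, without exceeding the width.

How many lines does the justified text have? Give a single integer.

Answer: 4

Derivation:
Line 1: ['pencil', 'refreshing'] (min_width=17, slack=1)
Line 2: ['sleepy', 'was', 'chapter'] (min_width=18, slack=0)
Line 3: ['be', 'oats', 'capture'] (min_width=15, slack=3)
Line 4: ['blue', 'an'] (min_width=7, slack=11)
Total lines: 4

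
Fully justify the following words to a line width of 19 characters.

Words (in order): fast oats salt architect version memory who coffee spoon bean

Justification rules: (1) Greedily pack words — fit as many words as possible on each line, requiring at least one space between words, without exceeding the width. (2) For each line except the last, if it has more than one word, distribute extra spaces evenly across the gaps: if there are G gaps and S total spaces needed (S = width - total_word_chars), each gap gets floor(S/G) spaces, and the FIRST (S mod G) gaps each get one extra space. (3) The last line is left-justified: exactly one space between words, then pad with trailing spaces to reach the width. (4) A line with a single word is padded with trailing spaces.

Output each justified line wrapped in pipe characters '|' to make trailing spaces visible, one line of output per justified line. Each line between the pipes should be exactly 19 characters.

Answer: |fast    oats   salt|
|architect   version|
|memory  who  coffee|
|spoon bean         |

Derivation:
Line 1: ['fast', 'oats', 'salt'] (min_width=14, slack=5)
Line 2: ['architect', 'version'] (min_width=17, slack=2)
Line 3: ['memory', 'who', 'coffee'] (min_width=17, slack=2)
Line 4: ['spoon', 'bean'] (min_width=10, slack=9)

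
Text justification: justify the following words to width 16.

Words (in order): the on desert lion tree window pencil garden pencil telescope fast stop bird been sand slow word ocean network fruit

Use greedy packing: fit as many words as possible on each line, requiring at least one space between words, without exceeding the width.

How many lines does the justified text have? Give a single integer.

Line 1: ['the', 'on', 'desert'] (min_width=13, slack=3)
Line 2: ['lion', 'tree', 'window'] (min_width=16, slack=0)
Line 3: ['pencil', 'garden'] (min_width=13, slack=3)
Line 4: ['pencil', 'telescope'] (min_width=16, slack=0)
Line 5: ['fast', 'stop', 'bird'] (min_width=14, slack=2)
Line 6: ['been', 'sand', 'slow'] (min_width=14, slack=2)
Line 7: ['word', 'ocean'] (min_width=10, slack=6)
Line 8: ['network', 'fruit'] (min_width=13, slack=3)
Total lines: 8

Answer: 8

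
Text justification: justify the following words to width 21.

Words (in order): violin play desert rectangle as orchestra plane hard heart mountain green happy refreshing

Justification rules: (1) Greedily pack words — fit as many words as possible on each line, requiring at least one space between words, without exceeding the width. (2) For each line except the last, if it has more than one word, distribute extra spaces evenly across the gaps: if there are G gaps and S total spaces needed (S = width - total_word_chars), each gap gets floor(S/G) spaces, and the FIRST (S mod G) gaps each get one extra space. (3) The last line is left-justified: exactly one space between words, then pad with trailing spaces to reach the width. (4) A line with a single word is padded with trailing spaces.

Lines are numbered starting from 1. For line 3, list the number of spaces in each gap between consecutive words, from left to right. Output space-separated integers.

Line 1: ['violin', 'play', 'desert'] (min_width=18, slack=3)
Line 2: ['rectangle', 'as'] (min_width=12, slack=9)
Line 3: ['orchestra', 'plane', 'hard'] (min_width=20, slack=1)
Line 4: ['heart', 'mountain', 'green'] (min_width=20, slack=1)
Line 5: ['happy', 'refreshing'] (min_width=16, slack=5)

Answer: 2 1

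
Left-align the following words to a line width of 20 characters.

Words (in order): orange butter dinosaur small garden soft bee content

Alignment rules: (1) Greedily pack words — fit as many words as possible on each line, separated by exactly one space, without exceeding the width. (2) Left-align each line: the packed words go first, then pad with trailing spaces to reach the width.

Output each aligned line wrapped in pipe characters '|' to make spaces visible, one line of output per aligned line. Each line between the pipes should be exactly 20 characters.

Answer: |orange butter       |
|dinosaur small      |
|garden soft bee     |
|content             |

Derivation:
Line 1: ['orange', 'butter'] (min_width=13, slack=7)
Line 2: ['dinosaur', 'small'] (min_width=14, slack=6)
Line 3: ['garden', 'soft', 'bee'] (min_width=15, slack=5)
Line 4: ['content'] (min_width=7, slack=13)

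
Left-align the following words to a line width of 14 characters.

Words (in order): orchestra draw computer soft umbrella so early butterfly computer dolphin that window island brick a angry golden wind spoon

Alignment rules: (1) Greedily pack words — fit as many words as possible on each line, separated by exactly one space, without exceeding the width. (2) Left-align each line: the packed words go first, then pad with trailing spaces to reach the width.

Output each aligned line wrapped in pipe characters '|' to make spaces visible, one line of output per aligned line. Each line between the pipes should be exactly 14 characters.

Answer: |orchestra draw|
|computer soft |
|umbrella so   |
|early         |
|butterfly     |
|computer      |
|dolphin that  |
|window island |
|brick a angry |
|golden wind   |
|spoon         |

Derivation:
Line 1: ['orchestra', 'draw'] (min_width=14, slack=0)
Line 2: ['computer', 'soft'] (min_width=13, slack=1)
Line 3: ['umbrella', 'so'] (min_width=11, slack=3)
Line 4: ['early'] (min_width=5, slack=9)
Line 5: ['butterfly'] (min_width=9, slack=5)
Line 6: ['computer'] (min_width=8, slack=6)
Line 7: ['dolphin', 'that'] (min_width=12, slack=2)
Line 8: ['window', 'island'] (min_width=13, slack=1)
Line 9: ['brick', 'a', 'angry'] (min_width=13, slack=1)
Line 10: ['golden', 'wind'] (min_width=11, slack=3)
Line 11: ['spoon'] (min_width=5, slack=9)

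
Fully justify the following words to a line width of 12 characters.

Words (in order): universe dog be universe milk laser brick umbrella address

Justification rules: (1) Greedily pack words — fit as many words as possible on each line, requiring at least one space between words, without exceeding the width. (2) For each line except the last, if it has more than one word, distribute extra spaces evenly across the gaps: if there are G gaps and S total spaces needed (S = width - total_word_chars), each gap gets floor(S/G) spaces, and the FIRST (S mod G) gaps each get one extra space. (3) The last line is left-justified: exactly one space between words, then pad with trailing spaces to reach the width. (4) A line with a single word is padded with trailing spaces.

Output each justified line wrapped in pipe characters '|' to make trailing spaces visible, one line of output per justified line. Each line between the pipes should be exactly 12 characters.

Line 1: ['universe', 'dog'] (min_width=12, slack=0)
Line 2: ['be', 'universe'] (min_width=11, slack=1)
Line 3: ['milk', 'laser'] (min_width=10, slack=2)
Line 4: ['brick'] (min_width=5, slack=7)
Line 5: ['umbrella'] (min_width=8, slack=4)
Line 6: ['address'] (min_width=7, slack=5)

Answer: |universe dog|
|be  universe|
|milk   laser|
|brick       |
|umbrella    |
|address     |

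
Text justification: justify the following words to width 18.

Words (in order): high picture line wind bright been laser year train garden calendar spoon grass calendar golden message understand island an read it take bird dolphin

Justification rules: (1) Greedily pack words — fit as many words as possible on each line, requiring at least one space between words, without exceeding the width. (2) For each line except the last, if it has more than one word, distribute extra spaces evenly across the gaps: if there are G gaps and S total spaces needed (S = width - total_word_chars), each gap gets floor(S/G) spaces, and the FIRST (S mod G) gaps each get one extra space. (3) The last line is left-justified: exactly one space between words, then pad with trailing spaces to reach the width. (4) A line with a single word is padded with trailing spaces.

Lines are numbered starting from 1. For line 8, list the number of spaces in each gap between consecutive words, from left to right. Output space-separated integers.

Answer: 2 1 1

Derivation:
Line 1: ['high', 'picture', 'line'] (min_width=17, slack=1)
Line 2: ['wind', 'bright', 'been'] (min_width=16, slack=2)
Line 3: ['laser', 'year', 'train'] (min_width=16, slack=2)
Line 4: ['garden', 'calendar'] (min_width=15, slack=3)
Line 5: ['spoon', 'grass'] (min_width=11, slack=7)
Line 6: ['calendar', 'golden'] (min_width=15, slack=3)
Line 7: ['message', 'understand'] (min_width=18, slack=0)
Line 8: ['island', 'an', 'read', 'it'] (min_width=17, slack=1)
Line 9: ['take', 'bird', 'dolphin'] (min_width=17, slack=1)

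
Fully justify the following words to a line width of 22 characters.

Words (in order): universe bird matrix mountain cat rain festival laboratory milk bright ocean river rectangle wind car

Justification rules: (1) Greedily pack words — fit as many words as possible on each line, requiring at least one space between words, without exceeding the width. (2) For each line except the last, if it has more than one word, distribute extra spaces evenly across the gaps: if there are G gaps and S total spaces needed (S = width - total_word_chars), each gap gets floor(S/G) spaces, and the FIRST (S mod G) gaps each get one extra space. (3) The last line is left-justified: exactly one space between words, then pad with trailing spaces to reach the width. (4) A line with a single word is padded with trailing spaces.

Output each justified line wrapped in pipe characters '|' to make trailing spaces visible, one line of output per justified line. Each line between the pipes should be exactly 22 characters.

Line 1: ['universe', 'bird', 'matrix'] (min_width=20, slack=2)
Line 2: ['mountain', 'cat', 'rain'] (min_width=17, slack=5)
Line 3: ['festival', 'laboratory'] (min_width=19, slack=3)
Line 4: ['milk', 'bright', 'ocean'] (min_width=17, slack=5)
Line 5: ['river', 'rectangle', 'wind'] (min_width=20, slack=2)
Line 6: ['car'] (min_width=3, slack=19)

Answer: |universe  bird  matrix|
|mountain    cat   rain|
|festival    laboratory|
|milk    bright   ocean|
|river  rectangle  wind|
|car                   |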